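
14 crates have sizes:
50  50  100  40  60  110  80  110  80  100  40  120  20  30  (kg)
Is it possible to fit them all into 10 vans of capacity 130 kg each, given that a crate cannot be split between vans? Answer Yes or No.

A valid assignment using 9 vans:
  van 1: 120 = 120
  van 2: 110 + 20 = 130
  van 3: 110 = 110
  van 4: 100 + 30 = 130
  van 5: 100 = 100
  van 6: 80 + 50 = 130
  van 7: 80 + 50 = 130
  van 8: 60 + 40 = 100
  van 9: 40 = 40
That uses only 9 ≤ 10, so 10 vans are enough.

Yes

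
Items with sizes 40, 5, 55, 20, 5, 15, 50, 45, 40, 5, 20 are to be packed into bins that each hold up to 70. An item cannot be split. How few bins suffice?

Total = 55 + 50 + 45 + 40 + 40 + 20 + 20 + 15 + 5 + 5 + 5 = 300.
Lower bound: ⌈300/70⌉ = 5 bins.
A packing using 5 bins:
  bin 1: 55 + 15 = 70
  bin 2: 50 + 20 = 70
  bin 3: 45 + 20 + 5 = 70
  bin 4: 40 + 5 + 5 = 50
  bin 5: 40 = 40
This matches the lower bound, so 5 is optimal.

5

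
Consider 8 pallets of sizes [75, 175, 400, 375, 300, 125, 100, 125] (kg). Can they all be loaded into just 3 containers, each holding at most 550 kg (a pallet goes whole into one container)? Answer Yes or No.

No

Total = 1675 kg; ⌈1675/550⌉ = 4.
At least 4 containers are required, but only 3 are allowed.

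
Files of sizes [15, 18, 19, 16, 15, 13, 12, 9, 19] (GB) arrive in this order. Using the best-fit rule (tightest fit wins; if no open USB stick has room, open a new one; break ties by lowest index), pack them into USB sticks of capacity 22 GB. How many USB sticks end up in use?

8

  15 → USB stick 1 (new)  [load 15/22]
  18 → USB stick 2 (new)  [load 18/22]
  19 → USB stick 3 (new)  [load 19/22]
  16 → USB stick 4 (new)  [load 16/22]
  15 → USB stick 5 (new)  [load 15/22]
  13 → USB stick 6 (new)  [load 13/22]
  12 → USB stick 7 (new)  [load 12/22]
  9 → USB stick 6  [load 22/22]
  19 → USB stick 8 (new)  [load 19/22]
8 USB sticks opened.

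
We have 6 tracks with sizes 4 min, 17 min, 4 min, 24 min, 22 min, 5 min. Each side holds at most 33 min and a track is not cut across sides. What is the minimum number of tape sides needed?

Total = 24 + 22 + 17 + 5 + 4 + 4 = 76 min.
Lower bound: ⌈76/33⌉ = 3 tape sides.
A packing using 3 tape sides:
  side 1: 24 + 5 + 4 = 33
  side 2: 22 + 4 = 26
  side 3: 17 = 17
This matches the lower bound, so 3 is optimal.

3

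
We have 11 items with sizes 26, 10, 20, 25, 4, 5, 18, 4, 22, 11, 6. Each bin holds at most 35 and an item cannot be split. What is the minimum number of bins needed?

Total = 26 + 25 + 22 + 20 + 18 + 11 + 10 + 6 + 5 + 4 + 4 = 151.
Lower bound: ⌈151/35⌉ = 5 bins.
A packing using 5 bins:
  bin 1: 26 + 6 = 32
  bin 2: 25 + 10 = 35
  bin 3: 22 + 11 = 33
  bin 4: 20 + 5 + 4 + 4 = 33
  bin 5: 18 = 18
This matches the lower bound, so 5 is optimal.

5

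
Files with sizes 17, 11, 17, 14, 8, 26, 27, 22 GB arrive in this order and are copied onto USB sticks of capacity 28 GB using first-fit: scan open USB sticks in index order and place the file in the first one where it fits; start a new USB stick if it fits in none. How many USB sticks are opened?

6

  17 → USB stick 1 (new)  [load 17/28]
  11 → USB stick 1  [load 28/28]
  17 → USB stick 2 (new)  [load 17/28]
  14 → USB stick 3 (new)  [load 14/28]
  8 → USB stick 2  [load 25/28]
  26 → USB stick 4 (new)  [load 26/28]
  27 → USB stick 5 (new)  [load 27/28]
  22 → USB stick 6 (new)  [load 22/28]
6 USB sticks opened.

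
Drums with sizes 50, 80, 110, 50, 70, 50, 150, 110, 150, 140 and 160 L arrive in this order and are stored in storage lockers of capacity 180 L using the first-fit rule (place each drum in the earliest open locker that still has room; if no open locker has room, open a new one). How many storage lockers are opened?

7

  50 → locker 1 (new)  [load 50/180]
  80 → locker 1  [load 130/180]
  110 → locker 2 (new)  [load 110/180]
  50 → locker 1  [load 180/180]
  70 → locker 2  [load 180/180]
  50 → locker 3 (new)  [load 50/180]
  150 → locker 4 (new)  [load 150/180]
  110 → locker 3  [load 160/180]
  150 → locker 5 (new)  [load 150/180]
  140 → locker 6 (new)  [load 140/180]
  160 → locker 7 (new)  [load 160/180]
7 storage lockers opened.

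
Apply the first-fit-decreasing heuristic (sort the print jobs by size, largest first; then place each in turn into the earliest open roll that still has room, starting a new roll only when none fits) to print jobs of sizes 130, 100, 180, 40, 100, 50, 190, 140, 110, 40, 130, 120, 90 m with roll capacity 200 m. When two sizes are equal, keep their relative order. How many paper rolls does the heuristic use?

8

Sorted descending: 190, 180, 140, 130, 130, 120, 110, 100, 100, 90, 50, 40, 40.
  190 → roll 1 (new)  [load 190/200]
  180 → roll 2 (new)  [load 180/200]
  140 → roll 3 (new)  [load 140/200]
  130 → roll 4 (new)  [load 130/200]
  130 → roll 5 (new)  [load 130/200]
  120 → roll 6 (new)  [load 120/200]
  110 → roll 7 (new)  [load 110/200]
  100 → roll 8 (new)  [load 100/200]
  100 → roll 8  [load 200/200]
  90 → roll 7  [load 200/200]
  50 → roll 3  [load 190/200]
  40 → roll 4  [load 170/200]
  40 → roll 5  [load 170/200]
8 paper rolls opened.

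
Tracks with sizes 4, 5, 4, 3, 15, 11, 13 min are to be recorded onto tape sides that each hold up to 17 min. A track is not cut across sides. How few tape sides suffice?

Total = 15 + 13 + 11 + 5 + 4 + 4 + 3 = 55 min.
Lower bound: ⌈55/17⌉ = 4 tape sides.
A packing using 4 tape sides:
  side 1: 15 = 15
  side 2: 13 + 4 = 17
  side 3: 11 + 5 = 16
  side 4: 4 + 3 = 7
This matches the lower bound, so 4 is optimal.

4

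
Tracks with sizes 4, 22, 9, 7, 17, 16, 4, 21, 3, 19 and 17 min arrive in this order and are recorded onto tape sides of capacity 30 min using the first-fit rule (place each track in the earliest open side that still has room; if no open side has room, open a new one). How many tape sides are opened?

  4 → side 1 (new)  [load 4/30]
  22 → side 1  [load 26/30]
  9 → side 2 (new)  [load 9/30]
  7 → side 2  [load 16/30]
  17 → side 3 (new)  [load 17/30]
  16 → side 4 (new)  [load 16/30]
  4 → side 1  [load 30/30]
  21 → side 5 (new)  [load 21/30]
  3 → side 2  [load 19/30]
  19 → side 6 (new)  [load 19/30]
  17 → side 7 (new)  [load 17/30]
7 tape sides opened.

7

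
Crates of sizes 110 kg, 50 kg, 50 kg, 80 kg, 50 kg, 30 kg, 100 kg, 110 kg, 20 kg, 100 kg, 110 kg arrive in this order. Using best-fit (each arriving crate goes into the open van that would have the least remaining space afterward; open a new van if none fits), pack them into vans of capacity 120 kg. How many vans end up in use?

8

  110 → van 1 (new)  [load 110/120]
  50 → van 2 (new)  [load 50/120]
  50 → van 2  [load 100/120]
  80 → van 3 (new)  [load 80/120]
  50 → van 4 (new)  [load 50/120]
  30 → van 3  [load 110/120]
  100 → van 5 (new)  [load 100/120]
  110 → van 6 (new)  [load 110/120]
  20 → van 2  [load 120/120]
  100 → van 7 (new)  [load 100/120]
  110 → van 8 (new)  [load 110/120]
8 vans opened.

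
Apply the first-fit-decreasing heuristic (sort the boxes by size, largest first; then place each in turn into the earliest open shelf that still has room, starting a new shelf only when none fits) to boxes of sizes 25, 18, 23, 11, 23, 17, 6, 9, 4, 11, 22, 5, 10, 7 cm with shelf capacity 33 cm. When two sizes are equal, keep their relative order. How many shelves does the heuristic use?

6

Sorted descending: 25, 23, 23, 22, 18, 17, 11, 11, 10, 9, 7, 6, 5, 4.
  25 → shelf 1 (new)  [load 25/33]
  23 → shelf 2 (new)  [load 23/33]
  23 → shelf 3 (new)  [load 23/33]
  22 → shelf 4 (new)  [load 22/33]
  18 → shelf 5 (new)  [load 18/33]
  17 → shelf 6 (new)  [load 17/33]
  11 → shelf 4  [load 33/33]
  11 → shelf 5  [load 29/33]
  10 → shelf 2  [load 33/33]
  9 → shelf 3  [load 32/33]
  7 → shelf 1  [load 32/33]
  6 → shelf 6  [load 23/33]
  5 → shelf 6  [load 28/33]
  4 → shelf 5  [load 33/33]
6 shelves opened.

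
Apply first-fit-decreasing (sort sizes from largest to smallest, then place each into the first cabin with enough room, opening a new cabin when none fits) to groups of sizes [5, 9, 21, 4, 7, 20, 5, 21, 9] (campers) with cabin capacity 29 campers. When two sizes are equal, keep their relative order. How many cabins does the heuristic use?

4

Sorted descending: 21, 21, 20, 9, 9, 7, 5, 5, 4.
  21 → cabin 1 (new)  [load 21/29]
  21 → cabin 2 (new)  [load 21/29]
  20 → cabin 3 (new)  [load 20/29]
  9 → cabin 3  [load 29/29]
  9 → cabin 4 (new)  [load 9/29]
  7 → cabin 1  [load 28/29]
  5 → cabin 2  [load 26/29]
  5 → cabin 4  [load 14/29]
  4 → cabin 4  [load 18/29]
4 cabins opened.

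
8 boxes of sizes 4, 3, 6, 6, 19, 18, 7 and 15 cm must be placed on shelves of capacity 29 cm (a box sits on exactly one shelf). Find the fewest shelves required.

Total = 19 + 18 + 15 + 7 + 6 + 6 + 4 + 3 = 78 cm.
Lower bound: ⌈78/29⌉ = 3 shelves.
A packing using 3 shelves:
  shelf 1: 19 + 7 + 3 = 29
  shelf 2: 18 + 6 + 4 = 28
  shelf 3: 15 + 6 = 21
This matches the lower bound, so 3 is optimal.

3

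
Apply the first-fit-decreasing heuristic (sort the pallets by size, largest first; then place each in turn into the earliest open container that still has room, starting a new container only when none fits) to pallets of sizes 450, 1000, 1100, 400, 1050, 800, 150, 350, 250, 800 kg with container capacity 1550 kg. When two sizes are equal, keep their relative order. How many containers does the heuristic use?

Sorted descending: 1100, 1050, 1000, 800, 800, 450, 400, 350, 250, 150.
  1100 → container 1 (new)  [load 1100/1550]
  1050 → container 2 (new)  [load 1050/1550]
  1000 → container 3 (new)  [load 1000/1550]
  800 → container 4 (new)  [load 800/1550]
  800 → container 5 (new)  [load 800/1550]
  450 → container 1  [load 1550/1550]
  400 → container 2  [load 1450/1550]
  350 → container 3  [load 1350/1550]
  250 → container 4  [load 1050/1550]
  150 → container 3  [load 1500/1550]
5 containers opened.

5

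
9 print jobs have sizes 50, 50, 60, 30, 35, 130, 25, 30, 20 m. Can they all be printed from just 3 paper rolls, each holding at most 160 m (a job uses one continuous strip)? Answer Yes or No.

A valid assignment using 3 paper rolls:
  roll 1: 130 + 30 = 160
  roll 2: 60 + 50 + 50 = 160
  roll 3: 35 + 30 + 25 + 20 = 110
Every load is within 160 m, so 3 paper rolls suffice.

Yes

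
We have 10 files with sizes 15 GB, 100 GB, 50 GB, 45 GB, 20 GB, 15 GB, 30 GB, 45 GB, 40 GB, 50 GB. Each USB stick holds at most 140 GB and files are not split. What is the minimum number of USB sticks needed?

Total = 100 + 50 + 50 + 45 + 45 + 40 + 30 + 20 + 15 + 15 = 410 GB.
Lower bound: ⌈410/140⌉ = 3 USB sticks.
A packing using 3 USB sticks:
  USB stick 1: 100 + 40 = 140
  USB stick 2: 50 + 50 + 30 = 130
  USB stick 3: 45 + 45 + 20 + 15 + 15 = 140
This matches the lower bound, so 3 is optimal.

3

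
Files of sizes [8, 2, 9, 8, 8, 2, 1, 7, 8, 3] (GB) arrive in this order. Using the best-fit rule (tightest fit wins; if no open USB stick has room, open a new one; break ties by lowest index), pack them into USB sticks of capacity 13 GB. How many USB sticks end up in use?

  8 → USB stick 1 (new)  [load 8/13]
  2 → USB stick 1  [load 10/13]
  9 → USB stick 2 (new)  [load 9/13]
  8 → USB stick 3 (new)  [load 8/13]
  8 → USB stick 4 (new)  [load 8/13]
  2 → USB stick 1  [load 12/13]
  1 → USB stick 1  [load 13/13]
  7 → USB stick 5 (new)  [load 7/13]
  8 → USB stick 6 (new)  [load 8/13]
  3 → USB stick 2  [load 12/13]
6 USB sticks opened.

6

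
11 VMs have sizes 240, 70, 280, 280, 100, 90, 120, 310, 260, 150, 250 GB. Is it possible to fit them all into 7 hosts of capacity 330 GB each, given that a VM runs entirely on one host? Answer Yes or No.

No

Total = 2150 GB; ⌈2150/330⌉ = 7.
The bound of 7 does not rule out 7, but exhaustive search shows no assignment into 7 hosts of capacity 330 GB exists — the minimum is 8.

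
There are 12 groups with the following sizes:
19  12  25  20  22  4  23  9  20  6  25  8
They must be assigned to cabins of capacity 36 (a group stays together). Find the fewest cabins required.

Total = 25 + 25 + 23 + 22 + 20 + 20 + 19 + 12 + 9 + 8 + 6 + 4 = 193.
Lower bound: ⌈193/36⌉ = 6 cabins.
Also, 7 groups each exceed 18, and no two of those can share a cabin, so at least 7 cabins are needed.
A packing using 7 cabins:
  cabin 1: 25 + 9 = 34
  cabin 2: 25 + 8 = 33
  cabin 3: 23 + 12 = 35
  cabin 4: 22 + 6 + 4 = 32
  cabin 5: 20 = 20
  cabin 6: 20 = 20
  cabin 7: 19 = 19
This matches the lower bound, so 7 is optimal.

7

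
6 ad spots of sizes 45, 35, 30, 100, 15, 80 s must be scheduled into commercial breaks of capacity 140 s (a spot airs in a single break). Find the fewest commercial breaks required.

3

Total = 100 + 80 + 45 + 35 + 30 + 15 = 305 s.
Lower bound: ⌈305/140⌉ = 3 commercial breaks.
A packing using 3 commercial breaks:
  break 1: 100 + 35 = 135
  break 2: 80 + 45 + 15 = 140
  break 3: 30 = 30
This matches the lower bound, so 3 is optimal.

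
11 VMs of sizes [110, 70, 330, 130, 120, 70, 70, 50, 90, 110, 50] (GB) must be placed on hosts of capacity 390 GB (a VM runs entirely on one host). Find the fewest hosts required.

4

Total = 330 + 130 + 120 + 110 + 110 + 90 + 70 + 70 + 70 + 50 + 50 = 1200 GB.
Lower bound: ⌈1200/390⌉ = 4 hosts.
A packing using 4 hosts:
  host 1: 330 + 50 = 380
  host 2: 130 + 120 + 110 = 360
  host 3: 110 + 90 + 70 + 70 + 50 = 390
  host 4: 70 = 70
This matches the lower bound, so 4 is optimal.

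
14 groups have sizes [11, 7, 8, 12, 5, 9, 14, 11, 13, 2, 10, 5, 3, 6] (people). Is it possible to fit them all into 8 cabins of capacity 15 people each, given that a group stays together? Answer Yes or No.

Total = 116 people; ⌈116/15⌉ = 8.
The bound of 8 does not rule out 8, but exhaustive search shows no assignment into 8 cabins of capacity 15 people exists — the minimum is 9.

No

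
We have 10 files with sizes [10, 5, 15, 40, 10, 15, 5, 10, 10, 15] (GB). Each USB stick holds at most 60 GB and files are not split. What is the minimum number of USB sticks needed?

Total = 40 + 15 + 15 + 15 + 10 + 10 + 10 + 10 + 5 + 5 = 135 GB.
Lower bound: ⌈135/60⌉ = 3 USB sticks.
A packing using 3 USB sticks:
  USB stick 1: 40 + 15 + 5 = 60
  USB stick 2: 15 + 15 + 10 + 10 + 10 = 60
  USB stick 3: 10 + 5 = 15
This matches the lower bound, so 3 is optimal.

3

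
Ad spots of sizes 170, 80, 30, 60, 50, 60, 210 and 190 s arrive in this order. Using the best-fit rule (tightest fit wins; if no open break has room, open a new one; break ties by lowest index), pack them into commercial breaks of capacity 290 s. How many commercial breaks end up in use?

4

  170 → break 1 (new)  [load 170/290]
  80 → break 1  [load 250/290]
  30 → break 1  [load 280/290]
  60 → break 2 (new)  [load 60/290]
  50 → break 2  [load 110/290]
  60 → break 2  [load 170/290]
  210 → break 3 (new)  [load 210/290]
  190 → break 4 (new)  [load 190/290]
4 commercial breaks opened.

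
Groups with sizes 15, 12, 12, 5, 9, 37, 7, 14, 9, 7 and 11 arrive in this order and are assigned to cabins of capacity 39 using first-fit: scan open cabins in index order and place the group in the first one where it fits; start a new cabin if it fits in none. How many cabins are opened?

  15 → cabin 1 (new)  [load 15/39]
  12 → cabin 1  [load 27/39]
  12 → cabin 1  [load 39/39]
  5 → cabin 2 (new)  [load 5/39]
  9 → cabin 2  [load 14/39]
  37 → cabin 3 (new)  [load 37/39]
  7 → cabin 2  [load 21/39]
  14 → cabin 2  [load 35/39]
  9 → cabin 4 (new)  [load 9/39]
  7 → cabin 4  [load 16/39]
  11 → cabin 4  [load 27/39]
4 cabins opened.

4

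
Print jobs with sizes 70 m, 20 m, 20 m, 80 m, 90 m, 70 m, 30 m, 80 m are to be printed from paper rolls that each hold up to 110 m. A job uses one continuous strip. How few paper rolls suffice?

Total = 90 + 80 + 80 + 70 + 70 + 30 + 20 + 20 = 460 m.
Lower bound: ⌈460/110⌉ = 5 paper rolls.
A packing using 5 paper rolls:
  roll 1: 90 + 20 = 110
  roll 2: 80 + 30 = 110
  roll 3: 80 + 20 = 100
  roll 4: 70 = 70
  roll 5: 70 = 70
This matches the lower bound, so 5 is optimal.

5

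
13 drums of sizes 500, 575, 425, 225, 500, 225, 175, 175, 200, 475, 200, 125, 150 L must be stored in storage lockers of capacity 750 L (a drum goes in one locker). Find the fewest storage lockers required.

Total = 575 + 500 + 500 + 475 + 425 + 225 + 225 + 200 + 200 + 175 + 175 + 150 + 125 = 3950 L.
Lower bound: ⌈3950/750⌉ = 6 storage lockers.
A packing using 6 storage lockers:
  locker 1: 575 + 175 = 750
  locker 2: 500 + 225 = 725
  locker 3: 500 + 225 = 725
  locker 4: 475 + 200 = 675
  locker 5: 425 + 200 + 125 = 750
  locker 6: 175 + 150 = 325
This matches the lower bound, so 6 is optimal.

6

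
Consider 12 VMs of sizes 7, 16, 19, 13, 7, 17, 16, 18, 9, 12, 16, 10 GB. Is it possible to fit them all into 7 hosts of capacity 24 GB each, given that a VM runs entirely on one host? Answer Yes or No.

Total = 160 GB; ⌈160/24⌉ = 7.
The bound of 7 does not rule out 7, but exhaustive search shows no assignment into 7 hosts of capacity 24 GB exists — the minimum is 8.

No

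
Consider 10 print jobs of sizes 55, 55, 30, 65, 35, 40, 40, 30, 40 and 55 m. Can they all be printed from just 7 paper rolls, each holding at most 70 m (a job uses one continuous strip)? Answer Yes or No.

Total = 445 m; ⌈445/70⌉ = 7.
The bound of 7 does not rule out 7, but exhaustive search shows no assignment into 7 paper rolls of capacity 70 m exists — the minimum is 8.

No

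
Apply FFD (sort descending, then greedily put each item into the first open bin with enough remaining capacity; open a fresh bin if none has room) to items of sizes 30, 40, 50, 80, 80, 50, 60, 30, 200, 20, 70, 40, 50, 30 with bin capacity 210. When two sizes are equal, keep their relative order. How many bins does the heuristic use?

4

Sorted descending: 200, 80, 80, 70, 60, 50, 50, 50, 40, 40, 30, 30, 30, 20.
  200 → bin 1 (new)  [load 200/210]
  80 → bin 2 (new)  [load 80/210]
  80 → bin 2  [load 160/210]
  70 → bin 3 (new)  [load 70/210]
  60 → bin 3  [load 130/210]
  50 → bin 2  [load 210/210]
  50 → bin 3  [load 180/210]
  50 → bin 4 (new)  [load 50/210]
  40 → bin 4  [load 90/210]
  40 → bin 4  [load 130/210]
  30 → bin 3  [load 210/210]
  30 → bin 4  [load 160/210]
  30 → bin 4  [load 190/210]
  20 → bin 4  [load 210/210]
4 bins opened.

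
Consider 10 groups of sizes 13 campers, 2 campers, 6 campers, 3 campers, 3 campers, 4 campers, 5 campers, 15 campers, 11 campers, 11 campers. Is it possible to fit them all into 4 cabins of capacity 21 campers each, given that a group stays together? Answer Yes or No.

A valid assignment using 4 cabins:
  cabin 1: 15 + 6 = 21
  cabin 2: 13 + 5 + 3 = 21
  cabin 3: 11 + 4 + 3 + 2 = 20
  cabin 4: 11 = 11
Every load is within 21 campers, so 4 cabins suffice.

Yes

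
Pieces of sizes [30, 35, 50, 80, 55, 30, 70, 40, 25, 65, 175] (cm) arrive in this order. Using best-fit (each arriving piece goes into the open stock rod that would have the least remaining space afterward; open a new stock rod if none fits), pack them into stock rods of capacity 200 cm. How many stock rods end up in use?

4

  30 → stock rod 1 (new)  [load 30/200]
  35 → stock rod 1  [load 65/200]
  50 → stock rod 1  [load 115/200]
  80 → stock rod 1  [load 195/200]
  55 → stock rod 2 (new)  [load 55/200]
  30 → stock rod 2  [load 85/200]
  70 → stock rod 2  [load 155/200]
  40 → stock rod 2  [load 195/200]
  25 → stock rod 3 (new)  [load 25/200]
  65 → stock rod 3  [load 90/200]
  175 → stock rod 4 (new)  [load 175/200]
4 stock rods opened.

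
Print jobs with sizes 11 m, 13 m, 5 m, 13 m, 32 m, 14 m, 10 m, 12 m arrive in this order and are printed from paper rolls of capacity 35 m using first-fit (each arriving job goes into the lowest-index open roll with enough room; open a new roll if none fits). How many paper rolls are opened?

4

  11 → roll 1 (new)  [load 11/35]
  13 → roll 1  [load 24/35]
  5 → roll 1  [load 29/35]
  13 → roll 2 (new)  [load 13/35]
  32 → roll 3 (new)  [load 32/35]
  14 → roll 2  [load 27/35]
  10 → roll 4 (new)  [load 10/35]
  12 → roll 4  [load 22/35]
4 paper rolls opened.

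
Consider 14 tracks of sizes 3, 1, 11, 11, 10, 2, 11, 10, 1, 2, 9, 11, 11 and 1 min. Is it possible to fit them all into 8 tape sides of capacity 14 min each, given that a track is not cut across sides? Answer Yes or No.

Yes

A valid assignment using 8 tape sides:
  side 1: 11 + 3 = 14
  side 2: 11 + 2 + 1 = 14
  side 3: 11 + 2 + 1 = 14
  side 4: 11 + 1 = 12
  side 5: 11 = 11
  side 6: 10 = 10
  side 7: 10 = 10
  side 8: 9 = 9
Every load is within 14 min, so 8 tape sides suffice.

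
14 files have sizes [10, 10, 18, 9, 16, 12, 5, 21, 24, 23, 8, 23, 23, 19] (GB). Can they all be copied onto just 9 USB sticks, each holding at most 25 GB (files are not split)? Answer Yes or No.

No

Total = 221 GB; ⌈221/25⌉ = 9.
The bound of 9 does not rule out 9, but exhaustive search shows no assignment into 9 USB sticks of capacity 25 GB exists — the minimum is 10.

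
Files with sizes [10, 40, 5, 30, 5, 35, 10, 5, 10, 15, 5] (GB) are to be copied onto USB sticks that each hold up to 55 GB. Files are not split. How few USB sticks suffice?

Total = 40 + 35 + 30 + 15 + 10 + 10 + 10 + 5 + 5 + 5 + 5 = 170 GB.
Lower bound: ⌈170/55⌉ = 4 USB sticks.
A packing using 4 USB sticks:
  USB stick 1: 40 + 15 = 55
  USB stick 2: 35 + 10 + 10 = 55
  USB stick 3: 30 + 10 + 5 + 5 + 5 = 55
  USB stick 4: 5 = 5
This matches the lower bound, so 4 is optimal.

4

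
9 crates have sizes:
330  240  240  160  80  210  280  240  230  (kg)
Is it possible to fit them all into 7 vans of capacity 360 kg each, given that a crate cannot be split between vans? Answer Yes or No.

Total = 2010 kg; ⌈2010/360⌉ = 6.
7 crates each exceed half the capacity and cannot share a van, forcing at least 7 vans.
The bound of 7 does not rule out 7, but exhaustive search shows no assignment into 7 vans of capacity 360 kg exists — the minimum is 8.

No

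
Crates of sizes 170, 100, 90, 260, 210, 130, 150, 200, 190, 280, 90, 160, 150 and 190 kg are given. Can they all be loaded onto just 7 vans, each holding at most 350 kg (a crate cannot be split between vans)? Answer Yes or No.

Total = 2370 kg; ⌈2370/350⌉ = 7.
The bound of 7 does not rule out 7, but exhaustive search shows no assignment into 7 vans of capacity 350 kg exists — the minimum is 8.

No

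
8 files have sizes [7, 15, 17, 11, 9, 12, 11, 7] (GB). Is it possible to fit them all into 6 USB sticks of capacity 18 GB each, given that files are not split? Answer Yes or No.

A valid assignment using 6 USB sticks:
  USB stick 1: 17 = 17
  USB stick 2: 15 = 15
  USB stick 3: 12 = 12
  USB stick 4: 11 + 7 = 18
  USB stick 5: 11 + 7 = 18
  USB stick 6: 9 = 9
Every load is within 18 GB, so 6 USB sticks suffice.

Yes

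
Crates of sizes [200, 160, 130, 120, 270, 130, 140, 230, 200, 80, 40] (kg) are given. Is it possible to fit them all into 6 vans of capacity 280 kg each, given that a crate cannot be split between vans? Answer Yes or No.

Total = 1700 kg; ⌈1700/280⌉ = 7.
At least 7 vans are required, but only 6 are allowed.

No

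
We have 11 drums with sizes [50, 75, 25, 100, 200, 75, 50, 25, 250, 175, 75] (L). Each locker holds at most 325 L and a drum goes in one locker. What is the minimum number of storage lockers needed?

4

Total = 250 + 200 + 175 + 100 + 75 + 75 + 75 + 50 + 50 + 25 + 25 = 1100 L.
Lower bound: ⌈1100/325⌉ = 4 storage lockers.
A packing using 4 storage lockers:
  locker 1: 250 + 75 = 325
  locker 2: 200 + 100 + 25 = 325
  locker 3: 175 + 75 + 75 = 325
  locker 4: 50 + 50 + 25 = 125
This matches the lower bound, so 4 is optimal.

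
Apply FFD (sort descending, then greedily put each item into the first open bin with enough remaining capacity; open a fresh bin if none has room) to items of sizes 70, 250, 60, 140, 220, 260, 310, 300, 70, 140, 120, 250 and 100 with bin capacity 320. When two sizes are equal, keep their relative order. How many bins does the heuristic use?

Sorted descending: 310, 300, 260, 250, 250, 220, 140, 140, 120, 100, 70, 70, 60.
  310 → bin 1 (new)  [load 310/320]
  300 → bin 2 (new)  [load 300/320]
  260 → bin 3 (new)  [load 260/320]
  250 → bin 4 (new)  [load 250/320]
  250 → bin 5 (new)  [load 250/320]
  220 → bin 6 (new)  [load 220/320]
  140 → bin 7 (new)  [load 140/320]
  140 → bin 7  [load 280/320]
  120 → bin 8 (new)  [load 120/320]
  100 → bin 6  [load 320/320]
  70 → bin 4  [load 320/320]
  70 → bin 5  [load 320/320]
  60 → bin 3  [load 320/320]
8 bins opened.

8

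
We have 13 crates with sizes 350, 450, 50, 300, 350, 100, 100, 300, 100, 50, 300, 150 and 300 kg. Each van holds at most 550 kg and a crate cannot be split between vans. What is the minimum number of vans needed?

7

Total = 450 + 350 + 350 + 300 + 300 + 300 + 300 + 150 + 100 + 100 + 100 + 50 + 50 = 2900 kg.
Lower bound: ⌈2900/550⌉ = 6 vans.
Also, 7 crates each exceed 275 kg, and no two of those can share a van, so at least 7 vans are needed.
A packing using 7 vans:
  van 1: 450 + 100 = 550
  van 2: 350 + 150 + 50 = 550
  van 3: 350 + 100 + 100 = 550
  van 4: 300 + 50 = 350
  van 5: 300 = 300
  van 6: 300 = 300
  van 7: 300 = 300
This matches the lower bound, so 7 is optimal.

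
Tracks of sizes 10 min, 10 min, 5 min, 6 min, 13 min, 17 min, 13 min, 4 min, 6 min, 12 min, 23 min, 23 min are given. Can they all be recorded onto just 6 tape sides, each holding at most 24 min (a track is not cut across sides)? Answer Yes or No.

Total = 142 min; ⌈142/24⌉ = 6.
The bound of 6 does not rule out 6, but exhaustive search shows no assignment into 6 tape sides of capacity 24 min exists — the minimum is 7.

No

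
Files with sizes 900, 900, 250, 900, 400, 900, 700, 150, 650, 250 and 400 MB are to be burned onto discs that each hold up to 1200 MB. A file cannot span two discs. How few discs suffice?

6

Total = 900 + 900 + 900 + 900 + 700 + 650 + 400 + 400 + 250 + 250 + 150 = 6400 MB.
Lower bound: ⌈6400/1200⌉ = 6 discs.
A packing using 6 discs:
  disc 1: 900 + 250 = 1150
  disc 2: 900 + 250 = 1150
  disc 3: 900 + 150 = 1050
  disc 4: 900 = 900
  disc 5: 700 + 400 = 1100
  disc 6: 650 + 400 = 1050
This matches the lower bound, so 6 is optimal.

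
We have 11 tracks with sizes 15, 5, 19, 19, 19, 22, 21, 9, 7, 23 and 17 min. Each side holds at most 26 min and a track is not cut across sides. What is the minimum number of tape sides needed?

Total = 23 + 22 + 21 + 19 + 19 + 19 + 17 + 15 + 9 + 7 + 5 = 176 min.
Lower bound: ⌈176/26⌉ = 7 tape sides.
Also, 8 tracks each exceed 13 min, and no two of those can share a side, so at least 8 tape sides are needed.
A packing using 8 tape sides:
  side 1: 23 = 23
  side 2: 22 = 22
  side 3: 21 + 5 = 26
  side 4: 19 + 7 = 26
  side 5: 19 = 19
  side 6: 19 = 19
  side 7: 17 + 9 = 26
  side 8: 15 = 15
This matches the lower bound, so 8 is optimal.

8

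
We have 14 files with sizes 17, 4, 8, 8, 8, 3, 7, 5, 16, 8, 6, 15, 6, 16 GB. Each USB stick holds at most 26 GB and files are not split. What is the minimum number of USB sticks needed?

Total = 17 + 16 + 16 + 15 + 8 + 8 + 8 + 8 + 7 + 6 + 6 + 5 + 4 + 3 = 127 GB.
Lower bound: ⌈127/26⌉ = 5 USB sticks.
A packing using 5 USB sticks:
  USB stick 1: 17 + 8 = 25
  USB stick 2: 16 + 8 = 24
  USB stick 3: 16 + 6 + 4 = 26
  USB stick 4: 15 + 8 + 3 = 26
  USB stick 5: 8 + 7 + 6 + 5 = 26
This matches the lower bound, so 5 is optimal.

5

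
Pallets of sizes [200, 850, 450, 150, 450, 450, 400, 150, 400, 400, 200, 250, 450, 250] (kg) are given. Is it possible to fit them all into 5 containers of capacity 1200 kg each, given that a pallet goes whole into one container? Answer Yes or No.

A valid assignment using 5 containers:
  container 1: 850 + 250 = 1100
  container 2: 450 + 450 + 250 = 1150
  container 3: 450 + 450 + 200 = 1100
  container 4: 400 + 400 + 400 = 1200
  container 5: 200 + 150 + 150 = 500
Every load is within 1200 kg, so 5 containers suffice.

Yes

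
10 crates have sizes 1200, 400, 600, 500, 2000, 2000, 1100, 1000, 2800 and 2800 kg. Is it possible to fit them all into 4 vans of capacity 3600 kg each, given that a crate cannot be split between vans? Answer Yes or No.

Total = 14400 kg; ⌈14400/3600⌉ = 4.
The bound of 4 does not rule out 4, but exhaustive search shows no assignment into 4 vans of capacity 3600 kg exists — the minimum is 5.

No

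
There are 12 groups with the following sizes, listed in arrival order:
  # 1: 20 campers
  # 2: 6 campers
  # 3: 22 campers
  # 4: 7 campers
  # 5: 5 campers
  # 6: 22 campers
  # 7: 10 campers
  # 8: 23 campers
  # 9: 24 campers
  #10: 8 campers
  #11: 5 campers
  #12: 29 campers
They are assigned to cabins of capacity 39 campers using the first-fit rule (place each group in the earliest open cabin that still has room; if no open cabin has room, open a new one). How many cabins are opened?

  20 → cabin 1 (new)  [load 20/39]
  6 → cabin 1  [load 26/39]
  22 → cabin 2 (new)  [load 22/39]
  7 → cabin 1  [load 33/39]
  5 → cabin 1  [load 38/39]
  22 → cabin 3 (new)  [load 22/39]
  10 → cabin 2  [load 32/39]
  23 → cabin 4 (new)  [load 23/39]
  24 → cabin 5 (new)  [load 24/39]
  8 → cabin 3  [load 30/39]
  5 → cabin 2  [load 37/39]
  29 → cabin 6 (new)  [load 29/39]
6 cabins opened.

6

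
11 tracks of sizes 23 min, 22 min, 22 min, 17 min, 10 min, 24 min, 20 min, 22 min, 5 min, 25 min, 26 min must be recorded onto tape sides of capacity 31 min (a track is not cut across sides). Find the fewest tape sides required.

Total = 26 + 25 + 24 + 23 + 22 + 22 + 22 + 20 + 17 + 10 + 5 = 216 min.
Lower bound: ⌈216/31⌉ = 7 tape sides.
Also, 9 tracks each exceed 31/2 min, and no two of those can share a side, so at least 9 tape sides are needed.
A packing using 9 tape sides:
  side 1: 26 + 5 = 31
  side 2: 25 = 25
  side 3: 24 = 24
  side 4: 23 = 23
  side 5: 22 = 22
  side 6: 22 = 22
  side 7: 22 = 22
  side 8: 20 + 10 = 30
  side 9: 17 = 17
This matches the lower bound, so 9 is optimal.

9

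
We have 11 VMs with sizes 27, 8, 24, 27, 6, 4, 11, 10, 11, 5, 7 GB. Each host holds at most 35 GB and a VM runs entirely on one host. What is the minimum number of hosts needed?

5

Total = 27 + 27 + 24 + 11 + 11 + 10 + 8 + 7 + 6 + 5 + 4 = 140 GB.
Lower bound: ⌈140/35⌉ = 4 hosts.
A packing using 5 hosts:
  host 1: 27 + 8 = 35
  host 2: 27 + 7 = 34
  host 3: 24 + 11 = 35
  host 4: 11 + 10 + 6 + 5 = 32
  host 5: 4 = 4
No arrangement into 4 hosts stays within capacity, so 5 is optimal.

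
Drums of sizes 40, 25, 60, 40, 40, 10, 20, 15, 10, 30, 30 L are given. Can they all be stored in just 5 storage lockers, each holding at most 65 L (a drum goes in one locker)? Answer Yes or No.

Total = 320 L; ⌈320/65⌉ = 5.
The bound of 5 does not rule out 5, but exhaustive search shows no assignment into 5 storage lockers of capacity 65 L exists — the minimum is 6.

No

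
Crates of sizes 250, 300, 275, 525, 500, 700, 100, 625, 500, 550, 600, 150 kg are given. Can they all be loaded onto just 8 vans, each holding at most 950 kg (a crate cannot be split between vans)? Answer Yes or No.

Yes

A valid assignment using 7 vans:
  van 1: 700 + 250 = 950
  van 2: 625 + 300 = 925
  van 3: 600 + 275 = 875
  van 4: 550 + 150 + 100 = 800
  van 5: 525 = 525
  van 6: 500 = 500
  van 7: 500 = 500
That uses only 7 ≤ 8, so 8 vans are enough.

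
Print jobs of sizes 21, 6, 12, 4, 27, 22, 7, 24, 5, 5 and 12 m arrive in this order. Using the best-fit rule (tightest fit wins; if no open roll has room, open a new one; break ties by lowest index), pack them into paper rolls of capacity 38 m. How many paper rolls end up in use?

4

  21 → roll 1 (new)  [load 21/38]
  6 → roll 1  [load 27/38]
  12 → roll 2 (new)  [load 12/38]
  4 → roll 1  [load 31/38]
  27 → roll 3 (new)  [load 27/38]
  22 → roll 2  [load 34/38]
  7 → roll 1  [load 38/38]
  24 → roll 4 (new)  [load 24/38]
  5 → roll 3  [load 32/38]
  5 → roll 3  [load 37/38]
  12 → roll 4  [load 36/38]
4 paper rolls opened.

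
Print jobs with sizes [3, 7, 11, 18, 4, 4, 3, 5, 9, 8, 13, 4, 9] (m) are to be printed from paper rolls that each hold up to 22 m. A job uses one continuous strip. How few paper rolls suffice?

Total = 18 + 13 + 11 + 9 + 9 + 8 + 7 + 5 + 4 + 4 + 4 + 3 + 3 = 98 m.
Lower bound: ⌈98/22⌉ = 5 paper rolls.
A packing using 5 paper rolls:
  roll 1: 18 + 4 = 22
  roll 2: 13 + 9 = 22
  roll 3: 11 + 9 = 20
  roll 4: 8 + 7 + 5 = 20
  roll 5: 4 + 4 + 3 + 3 = 14
This matches the lower bound, so 5 is optimal.

5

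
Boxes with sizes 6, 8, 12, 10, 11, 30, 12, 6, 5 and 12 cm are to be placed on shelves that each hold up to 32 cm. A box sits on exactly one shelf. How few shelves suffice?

4

Total = 30 + 12 + 12 + 12 + 11 + 10 + 8 + 6 + 6 + 5 = 112 cm.
Lower bound: ⌈112/32⌉ = 4 shelves.
A packing using 4 shelves:
  shelf 1: 30 = 30
  shelf 2: 12 + 12 + 8 = 32
  shelf 3: 12 + 11 + 6 = 29
  shelf 4: 10 + 6 + 5 = 21
This matches the lower bound, so 4 is optimal.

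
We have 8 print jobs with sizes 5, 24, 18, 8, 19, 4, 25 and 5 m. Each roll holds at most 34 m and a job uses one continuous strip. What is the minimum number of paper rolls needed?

Total = 25 + 24 + 19 + 18 + 8 + 5 + 5 + 4 = 108 m.
Lower bound: ⌈108/34⌉ = 4 paper rolls.
A packing using 4 paper rolls:
  roll 1: 25 + 8 = 33
  roll 2: 24 + 5 + 5 = 34
  roll 3: 19 + 4 = 23
  roll 4: 18 = 18
This matches the lower bound, so 4 is optimal.

4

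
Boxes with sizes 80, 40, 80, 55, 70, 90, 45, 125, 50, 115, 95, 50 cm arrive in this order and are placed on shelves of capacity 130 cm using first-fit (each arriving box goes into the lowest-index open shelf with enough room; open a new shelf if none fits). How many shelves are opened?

  80 → shelf 1 (new)  [load 80/130]
  40 → shelf 1  [load 120/130]
  80 → shelf 2 (new)  [load 80/130]
  55 → shelf 3 (new)  [load 55/130]
  70 → shelf 3  [load 125/130]
  90 → shelf 4 (new)  [load 90/130]
  45 → shelf 2  [load 125/130]
  125 → shelf 5 (new)  [load 125/130]
  50 → shelf 6 (new)  [load 50/130]
  115 → shelf 7 (new)  [load 115/130]
  95 → shelf 8 (new)  [load 95/130]
  50 → shelf 6  [load 100/130]
8 shelves opened.

8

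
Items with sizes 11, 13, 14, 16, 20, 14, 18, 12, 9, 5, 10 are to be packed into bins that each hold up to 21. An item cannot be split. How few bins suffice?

8

Total = 20 + 18 + 16 + 14 + 14 + 13 + 12 + 11 + 10 + 9 + 5 = 142.
Lower bound: ⌈142/21⌉ = 7 bins.
Also, 8 items each exceed 21/2, and no two of those can share a bin, so at least 8 bins are needed.
A packing using 8 bins:
  bin 1: 20 = 20
  bin 2: 18 = 18
  bin 3: 16 + 5 = 21
  bin 4: 14 = 14
  bin 5: 14 = 14
  bin 6: 13 = 13
  bin 7: 12 + 9 = 21
  bin 8: 11 + 10 = 21
This matches the lower bound, so 8 is optimal.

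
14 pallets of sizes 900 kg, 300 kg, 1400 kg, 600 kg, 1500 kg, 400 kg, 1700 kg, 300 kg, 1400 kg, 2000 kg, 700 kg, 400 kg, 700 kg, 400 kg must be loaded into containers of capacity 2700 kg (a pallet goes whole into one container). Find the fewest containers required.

Total = 2000 + 1700 + 1500 + 1400 + 1400 + 900 + 700 + 700 + 600 + 400 + 400 + 400 + 300 + 300 = 12700 kg.
Lower bound: ⌈12700/2700⌉ = 5 containers.
A packing using 5 containers:
  container 1: 2000 + 700 = 2700
  container 2: 1700 + 900 = 2600
  container 3: 1500 + 700 + 400 = 2600
  container 4: 1400 + 600 + 400 + 300 = 2700
  container 5: 1400 + 400 + 300 = 2100
This matches the lower bound, so 5 is optimal.

5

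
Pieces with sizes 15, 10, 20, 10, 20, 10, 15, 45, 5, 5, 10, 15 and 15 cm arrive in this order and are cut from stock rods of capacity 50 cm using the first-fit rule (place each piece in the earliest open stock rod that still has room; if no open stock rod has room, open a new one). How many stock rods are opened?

5

  15 → stock rod 1 (new)  [load 15/50]
  10 → stock rod 1  [load 25/50]
  20 → stock rod 1  [load 45/50]
  10 → stock rod 2 (new)  [load 10/50]
  20 → stock rod 2  [load 30/50]
  10 → stock rod 2  [load 40/50]
  15 → stock rod 3 (new)  [load 15/50]
  45 → stock rod 4 (new)  [load 45/50]
  5 → stock rod 1  [load 50/50]
  5 → stock rod 2  [load 45/50]
  10 → stock rod 3  [load 25/50]
  15 → stock rod 3  [load 40/50]
  15 → stock rod 5 (new)  [load 15/50]
5 stock rods opened.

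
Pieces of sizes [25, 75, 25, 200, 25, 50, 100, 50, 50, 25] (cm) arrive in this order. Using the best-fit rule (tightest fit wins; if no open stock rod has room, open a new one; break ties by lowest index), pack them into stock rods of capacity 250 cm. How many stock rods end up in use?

  25 → stock rod 1 (new)  [load 25/250]
  75 → stock rod 1  [load 100/250]
  25 → stock rod 1  [load 125/250]
  200 → stock rod 2 (new)  [load 200/250]
  25 → stock rod 2  [load 225/250]
  50 → stock rod 1  [load 175/250]
  100 → stock rod 3 (new)  [load 100/250]
  50 → stock rod 1  [load 225/250]
  50 → stock rod 3  [load 150/250]
  25 → stock rod 1  [load 250/250]
3 stock rods opened.

3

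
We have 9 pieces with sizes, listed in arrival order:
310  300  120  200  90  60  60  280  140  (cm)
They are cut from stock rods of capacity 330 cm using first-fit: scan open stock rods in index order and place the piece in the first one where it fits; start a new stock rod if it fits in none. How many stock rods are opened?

6

  310 → stock rod 1 (new)  [load 310/330]
  300 → stock rod 2 (new)  [load 300/330]
  120 → stock rod 3 (new)  [load 120/330]
  200 → stock rod 3  [load 320/330]
  90 → stock rod 4 (new)  [load 90/330]
  60 → stock rod 4  [load 150/330]
  60 → stock rod 4  [load 210/330]
  280 → stock rod 5 (new)  [load 280/330]
  140 → stock rod 6 (new)  [load 140/330]
6 stock rods opened.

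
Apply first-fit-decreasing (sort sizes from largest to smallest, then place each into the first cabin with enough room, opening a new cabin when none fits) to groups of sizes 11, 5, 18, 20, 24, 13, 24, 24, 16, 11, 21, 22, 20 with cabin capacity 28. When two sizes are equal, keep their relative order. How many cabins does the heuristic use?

Sorted descending: 24, 24, 24, 22, 21, 20, 20, 18, 16, 13, 11, 11, 5.
  24 → cabin 1 (new)  [load 24/28]
  24 → cabin 2 (new)  [load 24/28]
  24 → cabin 3 (new)  [load 24/28]
  22 → cabin 4 (new)  [load 22/28]
  21 → cabin 5 (new)  [load 21/28]
  20 → cabin 6 (new)  [load 20/28]
  20 → cabin 7 (new)  [load 20/28]
  18 → cabin 8 (new)  [load 18/28]
  16 → cabin 9 (new)  [load 16/28]
  13 → cabin 10 (new)  [load 13/28]
  11 → cabin 9  [load 27/28]
  11 → cabin 10  [load 24/28]
  5 → cabin 4  [load 27/28]
10 cabins opened.

10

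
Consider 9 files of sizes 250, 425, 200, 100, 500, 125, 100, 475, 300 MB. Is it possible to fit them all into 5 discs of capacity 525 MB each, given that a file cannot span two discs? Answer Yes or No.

Yes

A valid assignment using 5 discs:
  disc 1: 500 = 500
  disc 2: 475 = 475
  disc 3: 425 + 100 = 525
  disc 4: 300 + 200 = 500
  disc 5: 250 + 125 + 100 = 475
Every load is within 525 MB, so 5 discs suffice.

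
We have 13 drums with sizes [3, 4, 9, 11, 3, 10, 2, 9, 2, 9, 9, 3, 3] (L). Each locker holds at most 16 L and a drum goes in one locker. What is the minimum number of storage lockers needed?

Total = 11 + 10 + 9 + 9 + 9 + 9 + 4 + 3 + 3 + 3 + 3 + 2 + 2 = 77 L.
Lower bound: ⌈77/16⌉ = 5 storage lockers.
Also, 6 drums each exceed 8 L, and no two of those can share a locker, so at least 6 storage lockers are needed.
A packing using 6 storage lockers:
  locker 1: 11 + 4 = 15
  locker 2: 10 + 3 + 3 = 16
  locker 3: 9 + 3 + 3 = 15
  locker 4: 9 + 2 + 2 = 13
  locker 5: 9 = 9
  locker 6: 9 = 9
This matches the lower bound, so 6 is optimal.

6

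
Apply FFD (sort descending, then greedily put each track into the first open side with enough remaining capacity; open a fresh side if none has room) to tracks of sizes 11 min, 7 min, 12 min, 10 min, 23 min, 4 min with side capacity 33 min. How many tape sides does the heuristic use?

3

Sorted descending: 23, 12, 11, 10, 7, 4.
  23 → side 1 (new)  [load 23/33]
  12 → side 2 (new)  [load 12/33]
  11 → side 2  [load 23/33]
  10 → side 1  [load 33/33]
  7 → side 2  [load 30/33]
  4 → side 3 (new)  [load 4/33]
3 tape sides opened.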